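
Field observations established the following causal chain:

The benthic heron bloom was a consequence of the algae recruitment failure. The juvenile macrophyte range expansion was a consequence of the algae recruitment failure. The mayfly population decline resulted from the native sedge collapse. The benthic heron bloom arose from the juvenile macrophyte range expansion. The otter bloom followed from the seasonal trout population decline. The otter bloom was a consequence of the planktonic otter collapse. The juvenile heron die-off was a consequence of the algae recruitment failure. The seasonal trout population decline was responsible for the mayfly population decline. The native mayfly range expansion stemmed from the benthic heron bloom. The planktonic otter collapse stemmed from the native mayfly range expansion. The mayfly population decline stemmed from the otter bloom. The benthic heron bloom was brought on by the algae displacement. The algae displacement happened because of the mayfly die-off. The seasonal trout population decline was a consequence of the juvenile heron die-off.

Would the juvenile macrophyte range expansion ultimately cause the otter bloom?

Yes

There is a causal chain: the juvenile macrophyte range expansion → the benthic heron bloom → the native mayfly range expansion → the planktonic otter collapse → the otter bloom.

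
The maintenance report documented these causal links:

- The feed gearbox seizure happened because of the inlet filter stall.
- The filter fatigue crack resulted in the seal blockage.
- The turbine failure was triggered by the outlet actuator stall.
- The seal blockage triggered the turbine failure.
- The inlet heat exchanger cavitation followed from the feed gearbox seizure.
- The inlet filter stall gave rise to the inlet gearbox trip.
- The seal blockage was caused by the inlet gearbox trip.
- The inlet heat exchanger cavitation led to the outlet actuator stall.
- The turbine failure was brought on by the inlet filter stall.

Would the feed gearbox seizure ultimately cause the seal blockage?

The feed gearbox seizure leads to the inlet heat exchanger cavitation, the outlet actuator stall, the turbine failure; the seal blockage is not among them.

No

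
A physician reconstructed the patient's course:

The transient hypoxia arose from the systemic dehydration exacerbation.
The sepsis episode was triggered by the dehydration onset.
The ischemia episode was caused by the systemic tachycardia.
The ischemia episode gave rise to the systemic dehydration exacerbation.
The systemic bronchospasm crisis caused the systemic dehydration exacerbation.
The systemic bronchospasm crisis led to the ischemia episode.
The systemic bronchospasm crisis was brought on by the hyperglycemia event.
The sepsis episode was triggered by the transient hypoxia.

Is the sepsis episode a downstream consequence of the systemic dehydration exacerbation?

Yes

There is a causal chain: the systemic dehydration exacerbation → the transient hypoxia → the sepsis episode.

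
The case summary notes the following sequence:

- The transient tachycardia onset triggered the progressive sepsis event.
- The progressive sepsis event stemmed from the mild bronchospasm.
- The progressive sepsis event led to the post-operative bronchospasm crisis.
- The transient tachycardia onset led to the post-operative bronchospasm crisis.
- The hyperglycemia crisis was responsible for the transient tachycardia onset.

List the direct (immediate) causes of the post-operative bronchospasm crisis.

the progressive sepsis event, the transient tachycardia onset

Upstream contributors include the mild bronchospasm, the hyperglycemia crisis, but only the progressive sepsis event, the transient tachycardia onset feed directly into the post-operative bronchospasm crisis.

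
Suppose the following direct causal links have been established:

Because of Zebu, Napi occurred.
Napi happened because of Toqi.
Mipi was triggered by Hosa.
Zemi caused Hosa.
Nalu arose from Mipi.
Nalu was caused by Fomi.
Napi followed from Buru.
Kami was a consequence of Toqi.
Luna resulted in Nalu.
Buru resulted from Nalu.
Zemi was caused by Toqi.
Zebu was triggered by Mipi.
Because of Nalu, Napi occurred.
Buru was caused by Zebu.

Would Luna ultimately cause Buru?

There is a causal chain: Luna → Nalu → Buru.

Yes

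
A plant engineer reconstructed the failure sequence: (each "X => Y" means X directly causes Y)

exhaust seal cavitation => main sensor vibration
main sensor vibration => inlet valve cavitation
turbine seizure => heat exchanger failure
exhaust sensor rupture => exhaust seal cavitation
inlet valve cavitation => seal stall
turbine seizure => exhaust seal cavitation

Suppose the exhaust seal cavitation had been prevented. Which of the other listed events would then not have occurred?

the inlet valve cavitation, the main sensor vibration, the seal stall

Downstream of the exhaust seal cavitation: the main sensor vibration, the inlet valve cavitation, the seal stall.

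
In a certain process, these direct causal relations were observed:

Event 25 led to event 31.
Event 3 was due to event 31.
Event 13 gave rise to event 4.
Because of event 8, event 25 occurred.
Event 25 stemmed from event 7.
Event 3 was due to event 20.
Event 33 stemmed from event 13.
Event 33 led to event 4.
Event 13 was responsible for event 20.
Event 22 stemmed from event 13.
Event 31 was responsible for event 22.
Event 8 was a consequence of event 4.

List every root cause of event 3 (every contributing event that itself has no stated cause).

Tracing upstream from event 3: event 3 ← event 20 ← event 13.
A separate upstream branch: event 3 ← event 31 ← event 25 ← event 7.
Each of those chain origins has no stated cause.

event 13, event 7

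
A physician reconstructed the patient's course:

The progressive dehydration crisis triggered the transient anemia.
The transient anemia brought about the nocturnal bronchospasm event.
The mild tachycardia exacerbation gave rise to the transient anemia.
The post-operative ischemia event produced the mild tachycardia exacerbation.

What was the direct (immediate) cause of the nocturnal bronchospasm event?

the transient anemia

Upstream contributors include the post-operative ischemia event, the mild tachycardia exacerbation, the progressive dehydration crisis, but only the transient anemia feeds directly into the nocturnal bronchospasm event.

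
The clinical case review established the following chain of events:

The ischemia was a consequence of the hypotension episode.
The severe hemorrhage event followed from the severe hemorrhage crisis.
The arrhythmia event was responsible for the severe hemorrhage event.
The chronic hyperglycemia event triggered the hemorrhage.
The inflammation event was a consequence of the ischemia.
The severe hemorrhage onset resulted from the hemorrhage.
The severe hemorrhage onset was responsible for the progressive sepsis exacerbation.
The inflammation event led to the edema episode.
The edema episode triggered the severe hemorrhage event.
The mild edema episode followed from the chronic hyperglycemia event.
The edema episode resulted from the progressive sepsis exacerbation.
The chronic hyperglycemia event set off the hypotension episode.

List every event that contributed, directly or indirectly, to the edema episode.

the chronic hyperglycemia event, the hemorrhage, the hypotension episode, the inflammation event, the ischemia, the progressive sepsis exacerbation, the severe hemorrhage onset

Immediate causes of the edema episode: the inflammation event, the progressive sepsis exacerbation.
Further upstream: the chronic hyperglycemia event, the hypotension episode, the hemorrhage, the ischemia, the severe hemorrhage onset.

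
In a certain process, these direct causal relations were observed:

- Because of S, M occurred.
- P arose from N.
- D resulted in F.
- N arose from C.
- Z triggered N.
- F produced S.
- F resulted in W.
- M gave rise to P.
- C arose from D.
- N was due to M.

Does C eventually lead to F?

C leads to N, P; F is not among them.

No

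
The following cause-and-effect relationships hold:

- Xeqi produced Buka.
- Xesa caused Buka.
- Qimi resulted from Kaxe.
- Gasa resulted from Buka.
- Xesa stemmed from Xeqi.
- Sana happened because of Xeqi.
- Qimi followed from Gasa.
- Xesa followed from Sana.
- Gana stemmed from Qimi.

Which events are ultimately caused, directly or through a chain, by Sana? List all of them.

Direct effects: Xesa.
2 steps out: Buka.
3 steps out: Gasa.
4 steps out: Qimi.
5 steps out: Gana.
Not reachable from it: Xeqi, Kaxe.

Buka, Gana, Gasa, Qimi, Xesa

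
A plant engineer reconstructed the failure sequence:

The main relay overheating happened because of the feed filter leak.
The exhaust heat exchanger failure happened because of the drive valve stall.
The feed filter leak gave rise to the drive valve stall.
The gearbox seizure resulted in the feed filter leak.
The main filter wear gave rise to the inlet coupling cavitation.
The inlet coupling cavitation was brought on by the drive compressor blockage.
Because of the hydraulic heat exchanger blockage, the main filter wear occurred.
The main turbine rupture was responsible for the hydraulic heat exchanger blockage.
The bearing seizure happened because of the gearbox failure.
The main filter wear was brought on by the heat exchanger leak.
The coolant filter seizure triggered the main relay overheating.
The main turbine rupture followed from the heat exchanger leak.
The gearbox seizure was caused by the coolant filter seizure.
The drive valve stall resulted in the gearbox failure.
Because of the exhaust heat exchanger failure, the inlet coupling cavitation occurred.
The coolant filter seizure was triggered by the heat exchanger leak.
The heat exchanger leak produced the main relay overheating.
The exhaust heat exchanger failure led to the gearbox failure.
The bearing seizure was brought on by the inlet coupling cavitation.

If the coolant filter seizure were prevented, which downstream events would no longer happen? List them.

the drive valve stall, the exhaust heat exchanger failure, the feed filter leak, the gearbox failure, the gearbox seizure

Downstream of the coolant filter seizure: the gearbox seizure, the feed filter leak, the main relay overheating, the drive valve stall, the exhaust heat exchanger failure, the gearbox failure, the inlet coupling cavitation, the bearing seizure.
Of those, still caused via another path: the main relay overheating, the inlet coupling cavitation, the bearing seizure.
The remainder have no surviving cause.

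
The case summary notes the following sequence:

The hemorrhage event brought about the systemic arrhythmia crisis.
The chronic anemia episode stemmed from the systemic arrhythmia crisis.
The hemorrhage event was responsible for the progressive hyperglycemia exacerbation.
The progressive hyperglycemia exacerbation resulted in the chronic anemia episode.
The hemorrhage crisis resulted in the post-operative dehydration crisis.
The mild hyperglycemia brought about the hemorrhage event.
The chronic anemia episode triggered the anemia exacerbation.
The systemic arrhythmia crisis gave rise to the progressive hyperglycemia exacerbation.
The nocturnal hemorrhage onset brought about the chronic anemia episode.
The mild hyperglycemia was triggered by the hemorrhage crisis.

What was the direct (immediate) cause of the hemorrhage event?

the mild hyperglycemia

Upstream contributors include the hemorrhage crisis, but only the mild hyperglycemia feeds directly into the hemorrhage event.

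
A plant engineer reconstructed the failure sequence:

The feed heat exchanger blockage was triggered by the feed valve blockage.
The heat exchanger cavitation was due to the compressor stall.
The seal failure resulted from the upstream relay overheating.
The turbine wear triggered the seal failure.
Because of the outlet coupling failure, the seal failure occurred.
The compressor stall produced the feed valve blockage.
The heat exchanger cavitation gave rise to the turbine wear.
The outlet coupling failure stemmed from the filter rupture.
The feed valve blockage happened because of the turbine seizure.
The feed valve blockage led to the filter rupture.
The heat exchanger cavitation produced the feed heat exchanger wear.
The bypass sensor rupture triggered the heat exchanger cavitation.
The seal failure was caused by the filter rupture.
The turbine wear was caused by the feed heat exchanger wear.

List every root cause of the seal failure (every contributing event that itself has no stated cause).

the bypass sensor rupture, the compressor stall, the turbine seizure, the upstream relay overheating

Tracing upstream from the seal failure: the seal failure ← the filter rupture ← the feed valve blockage ← the compressor stall.
A separate upstream branch: the seal failure ← the filter rupture ← the feed valve blockage ← the turbine seizure.
A separate upstream branch: the seal failure ← the turbine wear ← the heat exchanger cavitation ← the bypass sensor rupture.
A separate upstream branch: the seal failure ← the upstream relay overheating.
Each of those chain origins has no stated cause.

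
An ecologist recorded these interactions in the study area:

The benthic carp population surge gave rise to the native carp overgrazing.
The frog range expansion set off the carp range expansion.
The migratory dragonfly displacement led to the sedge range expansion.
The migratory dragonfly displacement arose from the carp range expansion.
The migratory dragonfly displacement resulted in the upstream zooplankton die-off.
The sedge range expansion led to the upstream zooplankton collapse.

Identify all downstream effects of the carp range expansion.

Direct effects: the migratory dragonfly displacement.
2 steps out: the sedge range expansion, the upstream zooplankton die-off.
3 steps out: the upstream zooplankton collapse.
Not reachable from it: the frog range expansion, the benthic carp population surge, the native carp overgrazing.

the migratory dragonfly displacement, the sedge range expansion, the upstream zooplankton collapse, the upstream zooplankton die-off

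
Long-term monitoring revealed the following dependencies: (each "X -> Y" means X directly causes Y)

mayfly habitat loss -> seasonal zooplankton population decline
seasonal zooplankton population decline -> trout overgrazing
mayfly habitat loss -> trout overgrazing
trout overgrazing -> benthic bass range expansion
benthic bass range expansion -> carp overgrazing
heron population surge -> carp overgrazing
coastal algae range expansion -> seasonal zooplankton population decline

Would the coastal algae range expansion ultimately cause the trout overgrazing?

Yes

There is a causal chain: the coastal algae range expansion → the seasonal zooplankton population decline → the trout overgrazing.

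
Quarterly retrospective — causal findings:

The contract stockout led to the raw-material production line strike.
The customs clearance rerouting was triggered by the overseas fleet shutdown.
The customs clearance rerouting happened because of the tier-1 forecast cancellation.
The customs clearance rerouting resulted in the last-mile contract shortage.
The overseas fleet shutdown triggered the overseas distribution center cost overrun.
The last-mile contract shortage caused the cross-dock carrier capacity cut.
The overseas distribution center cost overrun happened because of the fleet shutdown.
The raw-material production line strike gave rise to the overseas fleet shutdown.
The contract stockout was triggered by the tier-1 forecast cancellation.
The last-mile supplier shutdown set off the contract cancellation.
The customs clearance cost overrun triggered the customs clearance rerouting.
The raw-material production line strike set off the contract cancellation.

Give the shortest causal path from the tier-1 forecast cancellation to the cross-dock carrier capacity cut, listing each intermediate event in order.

the tier-1 forecast cancellation → the customs clearance rerouting → the last-mile contract shortage → the cross-dock carrier capacity cut

the tier-1 forecast cancellation → the customs clearance rerouting
the customs clearance rerouting → the last-mile contract shortage
the last-mile contract shortage → the cross-dock carrier capacity cut
Length: 3 steps.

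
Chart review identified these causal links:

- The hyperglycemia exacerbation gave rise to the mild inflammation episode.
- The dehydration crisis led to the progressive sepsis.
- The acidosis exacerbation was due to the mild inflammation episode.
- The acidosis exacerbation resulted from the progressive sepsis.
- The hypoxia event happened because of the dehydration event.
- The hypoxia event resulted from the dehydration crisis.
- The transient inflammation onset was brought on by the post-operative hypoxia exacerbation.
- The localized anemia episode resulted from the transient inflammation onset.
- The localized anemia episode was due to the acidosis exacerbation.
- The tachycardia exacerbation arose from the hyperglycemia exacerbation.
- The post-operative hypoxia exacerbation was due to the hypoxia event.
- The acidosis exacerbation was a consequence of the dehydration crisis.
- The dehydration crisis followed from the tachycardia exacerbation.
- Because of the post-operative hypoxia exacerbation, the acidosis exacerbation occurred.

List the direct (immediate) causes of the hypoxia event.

the dehydration crisis, the dehydration event

Upstream contributors include the hyperglycemia exacerbation, the tachycardia exacerbation, but only the dehydration crisis, the dehydration event feed directly into the hypoxia event.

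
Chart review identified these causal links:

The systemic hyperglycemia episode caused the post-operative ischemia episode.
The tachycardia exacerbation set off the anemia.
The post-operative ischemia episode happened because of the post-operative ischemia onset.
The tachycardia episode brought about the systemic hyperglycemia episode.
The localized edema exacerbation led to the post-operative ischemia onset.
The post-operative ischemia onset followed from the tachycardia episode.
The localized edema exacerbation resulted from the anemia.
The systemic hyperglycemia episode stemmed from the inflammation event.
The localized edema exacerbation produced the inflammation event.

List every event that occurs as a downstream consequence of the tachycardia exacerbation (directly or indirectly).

the anemia, the inflammation event, the localized edema exacerbation, the post-operative ischemia episode, the post-operative ischemia onset, the systemic hyperglycemia episode

Direct effects: the anemia.
2 steps out: the localized edema exacerbation.
3 steps out: the inflammation event, the post-operative ischemia onset.
4 steps out: the systemic hyperglycemia episode, the post-operative ischemia episode.
Not reachable from it: the tachycardia episode.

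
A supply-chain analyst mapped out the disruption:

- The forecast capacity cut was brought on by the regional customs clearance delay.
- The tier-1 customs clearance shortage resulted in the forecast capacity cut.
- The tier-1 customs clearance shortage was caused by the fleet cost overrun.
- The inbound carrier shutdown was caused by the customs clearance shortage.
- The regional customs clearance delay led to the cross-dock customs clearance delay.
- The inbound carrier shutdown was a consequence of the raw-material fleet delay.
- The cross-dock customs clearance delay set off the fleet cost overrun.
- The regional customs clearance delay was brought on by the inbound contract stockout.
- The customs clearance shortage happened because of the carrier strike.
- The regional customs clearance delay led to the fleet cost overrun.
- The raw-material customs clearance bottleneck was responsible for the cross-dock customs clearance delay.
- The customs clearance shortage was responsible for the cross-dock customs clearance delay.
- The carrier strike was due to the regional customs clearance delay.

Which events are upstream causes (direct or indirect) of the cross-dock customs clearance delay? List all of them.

Immediate causes of the cross-dock customs clearance delay: the regional customs clearance delay, the customs clearance shortage, the raw-material customs clearance bottleneck.
Further upstream: the inbound contract stockout, the carrier strike.

the carrier strike, the customs clearance shortage, the inbound contract stockout, the raw-material customs clearance bottleneck, the regional customs clearance delay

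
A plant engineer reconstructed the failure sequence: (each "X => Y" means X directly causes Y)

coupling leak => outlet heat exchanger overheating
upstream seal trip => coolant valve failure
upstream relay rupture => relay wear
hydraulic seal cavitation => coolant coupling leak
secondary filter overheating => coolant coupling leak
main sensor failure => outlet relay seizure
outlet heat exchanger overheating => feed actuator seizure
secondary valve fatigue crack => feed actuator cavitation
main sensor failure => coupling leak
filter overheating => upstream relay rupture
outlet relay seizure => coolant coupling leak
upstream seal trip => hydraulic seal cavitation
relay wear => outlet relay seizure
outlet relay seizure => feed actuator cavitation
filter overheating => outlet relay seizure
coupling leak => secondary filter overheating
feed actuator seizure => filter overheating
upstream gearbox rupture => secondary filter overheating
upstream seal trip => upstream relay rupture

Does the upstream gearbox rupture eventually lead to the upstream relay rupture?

No

The upstream gearbox rupture leads to the secondary filter overheating, the coolant coupling leak; the upstream relay rupture is not among them.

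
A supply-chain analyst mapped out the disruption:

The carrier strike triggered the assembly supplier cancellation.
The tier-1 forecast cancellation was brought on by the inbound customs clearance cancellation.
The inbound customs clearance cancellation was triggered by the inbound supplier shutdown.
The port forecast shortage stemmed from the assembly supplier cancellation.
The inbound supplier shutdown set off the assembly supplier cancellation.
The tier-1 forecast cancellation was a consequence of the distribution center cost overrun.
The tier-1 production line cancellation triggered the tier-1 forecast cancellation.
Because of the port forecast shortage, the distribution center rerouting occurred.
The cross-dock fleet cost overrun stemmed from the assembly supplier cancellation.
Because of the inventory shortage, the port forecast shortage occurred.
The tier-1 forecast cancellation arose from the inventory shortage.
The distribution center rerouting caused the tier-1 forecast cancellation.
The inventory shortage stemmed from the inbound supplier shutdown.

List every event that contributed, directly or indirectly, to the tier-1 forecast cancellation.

Immediate causes of the tier-1 forecast cancellation: the tier-1 production line cancellation, the inventory shortage, the inbound customs clearance cancellation, the distribution center cost overrun, the distribution center rerouting.
Further upstream: the inbound supplier shutdown, the carrier strike, the assembly supplier cancellation, the port forecast shortage.

the assembly supplier cancellation, the carrier strike, the distribution center cost overrun, the distribution center rerouting, the inbound customs clearance cancellation, the inbound supplier shutdown, the inventory shortage, the port forecast shortage, the tier-1 production line cancellation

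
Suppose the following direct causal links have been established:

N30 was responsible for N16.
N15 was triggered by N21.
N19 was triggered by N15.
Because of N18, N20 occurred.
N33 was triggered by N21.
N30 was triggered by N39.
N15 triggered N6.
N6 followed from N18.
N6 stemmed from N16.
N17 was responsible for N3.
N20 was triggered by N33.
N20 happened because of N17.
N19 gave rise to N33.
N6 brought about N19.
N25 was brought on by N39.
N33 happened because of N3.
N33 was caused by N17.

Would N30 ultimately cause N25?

N30 leads to N16, N6, N19, N33, N20; N25 is not among them.

No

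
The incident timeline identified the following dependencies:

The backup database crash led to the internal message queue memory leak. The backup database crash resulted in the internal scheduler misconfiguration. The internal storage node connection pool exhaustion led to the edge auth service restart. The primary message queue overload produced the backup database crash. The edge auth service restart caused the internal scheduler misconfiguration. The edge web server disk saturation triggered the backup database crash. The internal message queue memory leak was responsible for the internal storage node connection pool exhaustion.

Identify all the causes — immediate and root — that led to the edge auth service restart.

Immediate cause of the edge auth service restart: the internal storage node connection pool exhaustion.
Further upstream: the edge web server disk saturation, the backup database crash, the internal message queue memory leak, the primary message queue overload.

the backup database crash, the edge web server disk saturation, the internal message queue memory leak, the internal storage node connection pool exhaustion, the primary message queue overload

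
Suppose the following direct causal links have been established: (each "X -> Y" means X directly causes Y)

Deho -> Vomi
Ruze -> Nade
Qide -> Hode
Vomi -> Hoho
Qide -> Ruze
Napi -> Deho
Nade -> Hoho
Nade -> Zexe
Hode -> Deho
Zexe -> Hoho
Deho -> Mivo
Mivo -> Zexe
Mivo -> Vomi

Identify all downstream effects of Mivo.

Direct effects: Vomi, Zexe.
2 steps out: Hoho.
Not reachable from it: Qide, Ruze, Hode, Nade, Deho, Napi.

Hoho, Vomi, Zexe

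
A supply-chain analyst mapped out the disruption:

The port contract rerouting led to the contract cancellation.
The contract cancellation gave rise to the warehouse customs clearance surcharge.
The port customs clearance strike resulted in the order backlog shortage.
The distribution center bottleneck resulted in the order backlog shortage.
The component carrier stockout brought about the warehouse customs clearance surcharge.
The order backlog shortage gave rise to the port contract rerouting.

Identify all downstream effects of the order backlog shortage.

Direct effects: the port contract rerouting.
2 steps out: the contract cancellation.
3 steps out: the warehouse customs clearance surcharge.
Not reachable from it: the port customs clearance strike, the distribution center bottleneck, the component carrier stockout.

the contract cancellation, the port contract rerouting, the warehouse customs clearance surcharge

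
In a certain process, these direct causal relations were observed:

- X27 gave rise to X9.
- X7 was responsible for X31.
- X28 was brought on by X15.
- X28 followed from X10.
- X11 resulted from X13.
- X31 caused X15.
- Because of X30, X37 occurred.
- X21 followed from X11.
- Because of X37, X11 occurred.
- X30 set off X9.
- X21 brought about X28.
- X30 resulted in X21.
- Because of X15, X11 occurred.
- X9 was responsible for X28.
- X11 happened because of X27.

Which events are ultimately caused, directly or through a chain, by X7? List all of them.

X11, X15, X21, X28, X31

Direct effects: X31.
2 steps out: X15.
3 steps out: X11, X28.
4 steps out: X21.
Not reachable from it: X13, X27, X10, X30, X9, X37.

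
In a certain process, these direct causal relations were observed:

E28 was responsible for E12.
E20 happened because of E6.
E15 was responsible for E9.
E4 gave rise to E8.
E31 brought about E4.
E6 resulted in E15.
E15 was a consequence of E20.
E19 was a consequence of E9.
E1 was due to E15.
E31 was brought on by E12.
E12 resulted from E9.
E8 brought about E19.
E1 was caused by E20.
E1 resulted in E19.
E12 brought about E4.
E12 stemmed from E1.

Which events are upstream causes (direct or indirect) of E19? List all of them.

Immediate causes of E19: E9, E1, E8.
Further upstream: E6, E20, E28, E15, E12, E31, E4.

E1, E12, E15, E20, E28, E31, E4, E6, E8, E9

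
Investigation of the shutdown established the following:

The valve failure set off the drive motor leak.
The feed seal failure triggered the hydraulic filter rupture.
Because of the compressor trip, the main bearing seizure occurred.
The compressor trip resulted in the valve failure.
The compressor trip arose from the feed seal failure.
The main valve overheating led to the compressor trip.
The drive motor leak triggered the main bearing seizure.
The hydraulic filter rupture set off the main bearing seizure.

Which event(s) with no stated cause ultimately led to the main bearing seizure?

the feed seal failure, the main valve overheating

Tracing upstream from the main bearing seizure: the main bearing seizure ← the compressor trip ← the feed seal failure.
A separate upstream branch: the main bearing seizure ← the compressor trip ← the main valve overheating.
Each of those chain origins has no stated cause.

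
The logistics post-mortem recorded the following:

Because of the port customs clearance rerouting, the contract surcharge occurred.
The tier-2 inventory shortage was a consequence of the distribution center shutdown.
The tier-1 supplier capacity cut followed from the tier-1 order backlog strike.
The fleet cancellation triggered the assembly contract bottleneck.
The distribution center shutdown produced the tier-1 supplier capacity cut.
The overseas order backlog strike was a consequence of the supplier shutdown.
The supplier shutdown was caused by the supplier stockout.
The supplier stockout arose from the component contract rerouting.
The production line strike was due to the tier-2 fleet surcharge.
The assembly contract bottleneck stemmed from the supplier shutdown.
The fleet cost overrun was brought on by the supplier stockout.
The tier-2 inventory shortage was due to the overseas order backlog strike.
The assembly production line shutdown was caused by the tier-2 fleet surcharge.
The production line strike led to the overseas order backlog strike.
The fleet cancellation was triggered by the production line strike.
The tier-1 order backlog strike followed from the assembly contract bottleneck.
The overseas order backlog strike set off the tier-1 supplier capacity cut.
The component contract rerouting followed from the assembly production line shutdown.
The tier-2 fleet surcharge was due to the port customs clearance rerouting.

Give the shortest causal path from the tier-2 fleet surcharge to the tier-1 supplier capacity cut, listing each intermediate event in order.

the tier-2 fleet surcharge → the production line strike
the production line strike → the overseas order backlog strike
the overseas order backlog strike → the tier-1 supplier capacity cut
Length: 3 steps.

the tier-2 fleet surcharge → the production line strike → the overseas order backlog strike → the tier-1 supplier capacity cut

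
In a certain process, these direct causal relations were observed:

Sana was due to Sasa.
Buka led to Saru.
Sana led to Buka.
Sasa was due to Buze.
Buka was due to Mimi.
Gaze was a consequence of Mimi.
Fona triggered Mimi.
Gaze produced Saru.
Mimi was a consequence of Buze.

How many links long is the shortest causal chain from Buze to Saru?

Shortest chain: Buze → Mimi → Gaze → Saru.

3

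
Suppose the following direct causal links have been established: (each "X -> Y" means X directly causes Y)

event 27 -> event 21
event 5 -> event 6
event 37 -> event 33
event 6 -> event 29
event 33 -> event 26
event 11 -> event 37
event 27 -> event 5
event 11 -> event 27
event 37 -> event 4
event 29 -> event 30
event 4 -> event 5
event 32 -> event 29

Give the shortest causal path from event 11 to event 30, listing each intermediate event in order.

event 11 → event 27
event 27 → event 5
event 5 → event 6
event 6 → event 29
event 29 → event 30
Length: 5 steps.

event 11 → event 27 → event 5 → event 6 → event 29 → event 30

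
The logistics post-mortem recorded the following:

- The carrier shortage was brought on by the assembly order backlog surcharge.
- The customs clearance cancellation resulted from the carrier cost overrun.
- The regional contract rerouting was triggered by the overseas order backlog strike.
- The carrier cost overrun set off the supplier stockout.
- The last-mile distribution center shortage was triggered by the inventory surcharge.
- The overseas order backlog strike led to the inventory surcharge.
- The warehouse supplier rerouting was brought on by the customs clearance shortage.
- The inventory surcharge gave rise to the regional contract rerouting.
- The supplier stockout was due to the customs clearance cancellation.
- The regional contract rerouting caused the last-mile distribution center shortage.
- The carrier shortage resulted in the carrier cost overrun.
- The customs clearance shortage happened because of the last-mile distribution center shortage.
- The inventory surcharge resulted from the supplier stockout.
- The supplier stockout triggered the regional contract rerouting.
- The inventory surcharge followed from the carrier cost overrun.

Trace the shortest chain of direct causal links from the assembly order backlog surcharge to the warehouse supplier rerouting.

the assembly order backlog surcharge → the carrier shortage
the carrier shortage → the carrier cost overrun
the carrier cost overrun → the inventory surcharge
the inventory surcharge → the last-mile distribution center shortage
the last-mile distribution center shortage → the customs clearance shortage
the customs clearance shortage → the warehouse supplier rerouting
Length: 6 steps.

the assembly order backlog surcharge → the carrier shortage → the carrier cost overrun → the inventory surcharge → the last-mile distribution center shortage → the customs clearance shortage → the warehouse supplier rerouting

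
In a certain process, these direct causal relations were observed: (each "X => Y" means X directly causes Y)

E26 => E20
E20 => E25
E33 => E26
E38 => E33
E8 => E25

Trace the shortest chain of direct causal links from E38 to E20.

E38 → E33
E33 → E26
E26 → E20
Length: 3 steps.

E38 → E33 → E26 → E20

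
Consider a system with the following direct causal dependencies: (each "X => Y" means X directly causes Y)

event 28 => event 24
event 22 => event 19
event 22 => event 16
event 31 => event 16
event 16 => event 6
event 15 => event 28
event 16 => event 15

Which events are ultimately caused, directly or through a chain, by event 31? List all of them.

event 15, event 16, event 24, event 28, event 6

Direct effects: event 16.
2 steps out: event 15, event 6.
3 steps out: event 28.
4 steps out: event 24.
Not reachable from it: event 22, event 19.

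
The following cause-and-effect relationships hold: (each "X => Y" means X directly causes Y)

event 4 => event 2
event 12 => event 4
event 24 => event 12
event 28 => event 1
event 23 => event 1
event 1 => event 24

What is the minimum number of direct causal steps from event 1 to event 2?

4

Shortest chain: event 1 → event 24 → event 12 → event 4 → event 2.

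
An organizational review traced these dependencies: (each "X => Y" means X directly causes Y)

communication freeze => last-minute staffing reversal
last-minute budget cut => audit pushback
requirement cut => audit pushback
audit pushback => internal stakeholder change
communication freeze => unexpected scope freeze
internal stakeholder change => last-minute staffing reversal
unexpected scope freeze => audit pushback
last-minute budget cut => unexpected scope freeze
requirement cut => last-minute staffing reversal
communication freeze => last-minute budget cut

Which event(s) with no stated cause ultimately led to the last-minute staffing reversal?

Tracing upstream from the last-minute staffing reversal: the last-minute staffing reversal ← the requirement cut.
A separate upstream branch: the last-minute staffing reversal ← the communication freeze.
Each of those chain origins has no stated cause.

the communication freeze, the requirement cut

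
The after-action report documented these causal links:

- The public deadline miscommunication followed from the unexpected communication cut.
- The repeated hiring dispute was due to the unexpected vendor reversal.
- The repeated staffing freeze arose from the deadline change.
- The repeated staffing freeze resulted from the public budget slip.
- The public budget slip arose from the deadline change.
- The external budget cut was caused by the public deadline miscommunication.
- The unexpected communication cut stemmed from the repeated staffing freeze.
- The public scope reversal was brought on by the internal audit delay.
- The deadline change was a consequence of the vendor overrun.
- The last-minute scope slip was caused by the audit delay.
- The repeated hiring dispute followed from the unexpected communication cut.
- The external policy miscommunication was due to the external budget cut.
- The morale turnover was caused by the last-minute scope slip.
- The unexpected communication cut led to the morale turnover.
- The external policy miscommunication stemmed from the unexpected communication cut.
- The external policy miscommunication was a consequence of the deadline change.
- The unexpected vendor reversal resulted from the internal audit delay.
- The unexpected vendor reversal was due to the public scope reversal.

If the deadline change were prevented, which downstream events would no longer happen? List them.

the external budget cut, the external policy miscommunication, the public budget slip, the public deadline miscommunication, the repeated staffing freeze, the unexpected communication cut

Downstream of the deadline change: the public budget slip, the repeated staffing freeze, the unexpected communication cut, the morale turnover, the public deadline miscommunication, the repeated hiring dispute, the external budget cut, the external policy miscommunication.
Of those, still caused via another path: the morale turnover, the repeated hiring dispute.
The remainder have no surviving cause.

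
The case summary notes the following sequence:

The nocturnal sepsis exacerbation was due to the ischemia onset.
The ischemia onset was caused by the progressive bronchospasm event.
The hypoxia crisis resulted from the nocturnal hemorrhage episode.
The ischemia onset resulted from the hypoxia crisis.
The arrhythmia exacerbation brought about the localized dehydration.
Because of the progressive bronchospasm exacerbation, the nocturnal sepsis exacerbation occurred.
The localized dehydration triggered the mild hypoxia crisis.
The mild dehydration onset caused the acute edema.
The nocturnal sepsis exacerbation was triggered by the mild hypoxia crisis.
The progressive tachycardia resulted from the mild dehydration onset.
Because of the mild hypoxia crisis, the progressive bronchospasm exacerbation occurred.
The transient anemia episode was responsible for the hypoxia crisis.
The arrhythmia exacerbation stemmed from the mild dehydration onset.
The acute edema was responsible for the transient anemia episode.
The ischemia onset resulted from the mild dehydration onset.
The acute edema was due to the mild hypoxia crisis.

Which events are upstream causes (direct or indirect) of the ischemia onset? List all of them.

Immediate causes of the ischemia onset: the mild dehydration onset, the progressive bronchospasm event, the hypoxia crisis.
Further upstream: the arrhythmia exacerbation, the localized dehydration, the mild hypoxia crisis, the acute edema, the nocturnal hemorrhage episode, the transient anemia episode.

the acute edema, the arrhythmia exacerbation, the hypoxia crisis, the localized dehydration, the mild dehydration onset, the mild hypoxia crisis, the nocturnal hemorrhage episode, the progressive bronchospasm event, the transient anemia episode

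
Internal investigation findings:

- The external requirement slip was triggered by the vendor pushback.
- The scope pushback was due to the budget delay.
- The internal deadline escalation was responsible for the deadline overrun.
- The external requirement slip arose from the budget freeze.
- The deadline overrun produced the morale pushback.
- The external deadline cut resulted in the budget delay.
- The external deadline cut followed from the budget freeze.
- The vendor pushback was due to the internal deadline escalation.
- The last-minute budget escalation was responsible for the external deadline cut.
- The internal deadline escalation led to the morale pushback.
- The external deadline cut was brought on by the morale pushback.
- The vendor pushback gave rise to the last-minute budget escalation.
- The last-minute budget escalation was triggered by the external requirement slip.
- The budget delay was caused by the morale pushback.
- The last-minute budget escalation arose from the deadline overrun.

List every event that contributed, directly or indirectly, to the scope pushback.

Immediate cause of the scope pushback: the budget delay.
Further upstream: the internal deadline escalation, the budget freeze, the vendor pushback, the external requirement slip, the deadline overrun, the last-minute budget escalation, the morale pushback, the external deadline cut.

the budget delay, the budget freeze, the deadline overrun, the external deadline cut, the external requirement slip, the internal deadline escalation, the last-minute budget escalation, the morale pushback, the vendor pushback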